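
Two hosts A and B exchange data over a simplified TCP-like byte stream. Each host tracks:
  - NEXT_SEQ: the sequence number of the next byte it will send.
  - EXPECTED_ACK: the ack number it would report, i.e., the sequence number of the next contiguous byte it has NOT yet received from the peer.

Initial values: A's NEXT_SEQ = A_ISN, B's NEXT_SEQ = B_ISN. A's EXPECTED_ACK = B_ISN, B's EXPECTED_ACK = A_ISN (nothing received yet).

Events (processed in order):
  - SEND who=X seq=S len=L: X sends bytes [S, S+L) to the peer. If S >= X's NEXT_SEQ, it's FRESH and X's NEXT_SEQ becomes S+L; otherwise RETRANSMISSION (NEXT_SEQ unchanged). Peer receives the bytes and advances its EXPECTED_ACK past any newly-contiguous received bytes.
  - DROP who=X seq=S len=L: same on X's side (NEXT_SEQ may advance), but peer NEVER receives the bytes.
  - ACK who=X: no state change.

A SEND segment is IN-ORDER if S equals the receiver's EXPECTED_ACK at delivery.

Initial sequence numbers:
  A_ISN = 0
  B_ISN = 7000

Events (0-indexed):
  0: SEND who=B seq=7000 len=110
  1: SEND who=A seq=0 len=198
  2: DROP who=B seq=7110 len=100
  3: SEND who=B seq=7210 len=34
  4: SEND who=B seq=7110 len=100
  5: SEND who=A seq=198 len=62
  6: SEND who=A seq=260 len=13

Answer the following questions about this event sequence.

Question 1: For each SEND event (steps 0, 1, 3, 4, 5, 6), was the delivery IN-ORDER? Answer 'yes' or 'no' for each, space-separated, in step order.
Answer: yes yes no yes yes yes

Derivation:
Step 0: SEND seq=7000 -> in-order
Step 1: SEND seq=0 -> in-order
Step 3: SEND seq=7210 -> out-of-order
Step 4: SEND seq=7110 -> in-order
Step 5: SEND seq=198 -> in-order
Step 6: SEND seq=260 -> in-order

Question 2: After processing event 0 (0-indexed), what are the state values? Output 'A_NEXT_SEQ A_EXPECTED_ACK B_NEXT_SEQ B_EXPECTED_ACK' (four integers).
After event 0: A_seq=0 A_ack=7110 B_seq=7110 B_ack=0

0 7110 7110 0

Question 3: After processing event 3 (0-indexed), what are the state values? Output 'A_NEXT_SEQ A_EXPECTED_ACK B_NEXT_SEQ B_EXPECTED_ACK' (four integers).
After event 0: A_seq=0 A_ack=7110 B_seq=7110 B_ack=0
After event 1: A_seq=198 A_ack=7110 B_seq=7110 B_ack=198
After event 2: A_seq=198 A_ack=7110 B_seq=7210 B_ack=198
After event 3: A_seq=198 A_ack=7110 B_seq=7244 B_ack=198

198 7110 7244 198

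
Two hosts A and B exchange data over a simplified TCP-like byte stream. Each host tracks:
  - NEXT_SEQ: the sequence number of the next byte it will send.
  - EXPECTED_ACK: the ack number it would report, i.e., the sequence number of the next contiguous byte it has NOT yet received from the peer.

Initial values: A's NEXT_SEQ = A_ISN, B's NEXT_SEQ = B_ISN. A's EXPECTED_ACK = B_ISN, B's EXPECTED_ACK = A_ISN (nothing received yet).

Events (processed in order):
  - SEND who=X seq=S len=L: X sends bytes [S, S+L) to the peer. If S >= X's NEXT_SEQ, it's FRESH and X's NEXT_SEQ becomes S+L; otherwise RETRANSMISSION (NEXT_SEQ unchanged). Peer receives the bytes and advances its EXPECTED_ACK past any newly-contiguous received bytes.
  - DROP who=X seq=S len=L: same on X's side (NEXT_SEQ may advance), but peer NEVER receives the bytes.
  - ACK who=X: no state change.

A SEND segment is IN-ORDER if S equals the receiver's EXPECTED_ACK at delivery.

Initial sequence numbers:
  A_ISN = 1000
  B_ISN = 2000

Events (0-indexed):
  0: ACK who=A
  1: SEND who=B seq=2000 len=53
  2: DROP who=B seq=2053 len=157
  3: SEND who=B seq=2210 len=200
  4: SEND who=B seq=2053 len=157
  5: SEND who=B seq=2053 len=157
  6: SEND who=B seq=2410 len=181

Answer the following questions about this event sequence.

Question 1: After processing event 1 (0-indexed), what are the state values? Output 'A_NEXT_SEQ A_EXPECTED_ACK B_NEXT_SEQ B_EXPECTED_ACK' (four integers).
After event 0: A_seq=1000 A_ack=2000 B_seq=2000 B_ack=1000
After event 1: A_seq=1000 A_ack=2053 B_seq=2053 B_ack=1000

1000 2053 2053 1000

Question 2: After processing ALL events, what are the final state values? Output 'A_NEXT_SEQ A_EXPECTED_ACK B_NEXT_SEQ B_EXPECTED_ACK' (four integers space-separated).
After event 0: A_seq=1000 A_ack=2000 B_seq=2000 B_ack=1000
After event 1: A_seq=1000 A_ack=2053 B_seq=2053 B_ack=1000
After event 2: A_seq=1000 A_ack=2053 B_seq=2210 B_ack=1000
After event 3: A_seq=1000 A_ack=2053 B_seq=2410 B_ack=1000
After event 4: A_seq=1000 A_ack=2410 B_seq=2410 B_ack=1000
After event 5: A_seq=1000 A_ack=2410 B_seq=2410 B_ack=1000
After event 6: A_seq=1000 A_ack=2591 B_seq=2591 B_ack=1000

Answer: 1000 2591 2591 1000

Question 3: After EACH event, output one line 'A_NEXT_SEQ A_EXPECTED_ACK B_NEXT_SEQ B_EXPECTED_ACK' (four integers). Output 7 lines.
1000 2000 2000 1000
1000 2053 2053 1000
1000 2053 2210 1000
1000 2053 2410 1000
1000 2410 2410 1000
1000 2410 2410 1000
1000 2591 2591 1000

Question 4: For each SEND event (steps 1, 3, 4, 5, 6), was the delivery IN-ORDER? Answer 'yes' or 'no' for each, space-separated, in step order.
Answer: yes no yes no yes

Derivation:
Step 1: SEND seq=2000 -> in-order
Step 3: SEND seq=2210 -> out-of-order
Step 4: SEND seq=2053 -> in-order
Step 5: SEND seq=2053 -> out-of-order
Step 6: SEND seq=2410 -> in-order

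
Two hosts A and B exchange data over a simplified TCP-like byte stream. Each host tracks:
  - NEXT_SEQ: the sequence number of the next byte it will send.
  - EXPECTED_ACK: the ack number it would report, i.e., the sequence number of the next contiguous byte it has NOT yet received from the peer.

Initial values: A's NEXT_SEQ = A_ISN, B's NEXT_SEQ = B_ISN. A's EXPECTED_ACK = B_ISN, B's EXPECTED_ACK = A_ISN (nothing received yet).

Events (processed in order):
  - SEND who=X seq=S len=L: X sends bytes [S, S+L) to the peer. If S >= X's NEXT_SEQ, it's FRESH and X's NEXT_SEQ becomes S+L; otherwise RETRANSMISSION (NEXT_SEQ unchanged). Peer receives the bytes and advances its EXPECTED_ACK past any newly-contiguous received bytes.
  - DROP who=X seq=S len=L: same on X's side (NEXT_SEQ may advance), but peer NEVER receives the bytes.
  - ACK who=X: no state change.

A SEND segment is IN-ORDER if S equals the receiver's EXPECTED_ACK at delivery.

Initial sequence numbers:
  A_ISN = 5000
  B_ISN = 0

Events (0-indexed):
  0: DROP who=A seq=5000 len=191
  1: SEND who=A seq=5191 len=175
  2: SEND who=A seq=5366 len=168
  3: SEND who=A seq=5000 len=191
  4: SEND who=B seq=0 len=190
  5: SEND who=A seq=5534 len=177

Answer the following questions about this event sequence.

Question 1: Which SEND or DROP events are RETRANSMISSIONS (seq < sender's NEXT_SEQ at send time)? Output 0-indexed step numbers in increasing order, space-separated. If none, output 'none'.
Answer: 3

Derivation:
Step 0: DROP seq=5000 -> fresh
Step 1: SEND seq=5191 -> fresh
Step 2: SEND seq=5366 -> fresh
Step 3: SEND seq=5000 -> retransmit
Step 4: SEND seq=0 -> fresh
Step 5: SEND seq=5534 -> fresh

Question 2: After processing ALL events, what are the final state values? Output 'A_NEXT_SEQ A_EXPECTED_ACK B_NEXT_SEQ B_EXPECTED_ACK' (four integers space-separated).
After event 0: A_seq=5191 A_ack=0 B_seq=0 B_ack=5000
After event 1: A_seq=5366 A_ack=0 B_seq=0 B_ack=5000
After event 2: A_seq=5534 A_ack=0 B_seq=0 B_ack=5000
After event 3: A_seq=5534 A_ack=0 B_seq=0 B_ack=5534
After event 4: A_seq=5534 A_ack=190 B_seq=190 B_ack=5534
After event 5: A_seq=5711 A_ack=190 B_seq=190 B_ack=5711

Answer: 5711 190 190 5711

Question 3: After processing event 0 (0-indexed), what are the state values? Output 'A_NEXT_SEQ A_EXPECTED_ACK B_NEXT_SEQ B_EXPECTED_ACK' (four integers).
After event 0: A_seq=5191 A_ack=0 B_seq=0 B_ack=5000

5191 0 0 5000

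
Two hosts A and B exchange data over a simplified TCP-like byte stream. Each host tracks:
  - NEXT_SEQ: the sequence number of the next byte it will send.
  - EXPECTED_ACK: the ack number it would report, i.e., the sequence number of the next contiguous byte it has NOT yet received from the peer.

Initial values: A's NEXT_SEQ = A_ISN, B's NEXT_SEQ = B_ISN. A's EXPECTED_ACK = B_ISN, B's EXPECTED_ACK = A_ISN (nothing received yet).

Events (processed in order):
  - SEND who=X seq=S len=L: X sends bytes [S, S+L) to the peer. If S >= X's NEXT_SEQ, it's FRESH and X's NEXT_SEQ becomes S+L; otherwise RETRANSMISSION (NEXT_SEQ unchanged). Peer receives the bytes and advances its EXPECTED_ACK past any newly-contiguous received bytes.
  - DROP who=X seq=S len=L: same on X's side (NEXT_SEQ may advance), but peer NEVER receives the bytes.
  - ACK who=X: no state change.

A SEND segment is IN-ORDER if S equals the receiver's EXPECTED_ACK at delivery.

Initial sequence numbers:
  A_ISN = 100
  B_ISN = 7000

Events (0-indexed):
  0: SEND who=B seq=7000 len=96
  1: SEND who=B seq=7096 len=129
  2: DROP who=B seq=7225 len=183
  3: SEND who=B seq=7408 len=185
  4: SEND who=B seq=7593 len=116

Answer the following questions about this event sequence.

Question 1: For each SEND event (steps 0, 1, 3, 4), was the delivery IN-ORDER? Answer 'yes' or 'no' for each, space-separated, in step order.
Step 0: SEND seq=7000 -> in-order
Step 1: SEND seq=7096 -> in-order
Step 3: SEND seq=7408 -> out-of-order
Step 4: SEND seq=7593 -> out-of-order

Answer: yes yes no no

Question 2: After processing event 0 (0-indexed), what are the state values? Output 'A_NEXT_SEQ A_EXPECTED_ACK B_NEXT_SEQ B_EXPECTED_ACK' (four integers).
After event 0: A_seq=100 A_ack=7096 B_seq=7096 B_ack=100

100 7096 7096 100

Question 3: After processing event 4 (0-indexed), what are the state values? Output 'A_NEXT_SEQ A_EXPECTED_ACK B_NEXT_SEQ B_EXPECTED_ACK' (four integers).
After event 0: A_seq=100 A_ack=7096 B_seq=7096 B_ack=100
After event 1: A_seq=100 A_ack=7225 B_seq=7225 B_ack=100
After event 2: A_seq=100 A_ack=7225 B_seq=7408 B_ack=100
After event 3: A_seq=100 A_ack=7225 B_seq=7593 B_ack=100
After event 4: A_seq=100 A_ack=7225 B_seq=7709 B_ack=100

100 7225 7709 100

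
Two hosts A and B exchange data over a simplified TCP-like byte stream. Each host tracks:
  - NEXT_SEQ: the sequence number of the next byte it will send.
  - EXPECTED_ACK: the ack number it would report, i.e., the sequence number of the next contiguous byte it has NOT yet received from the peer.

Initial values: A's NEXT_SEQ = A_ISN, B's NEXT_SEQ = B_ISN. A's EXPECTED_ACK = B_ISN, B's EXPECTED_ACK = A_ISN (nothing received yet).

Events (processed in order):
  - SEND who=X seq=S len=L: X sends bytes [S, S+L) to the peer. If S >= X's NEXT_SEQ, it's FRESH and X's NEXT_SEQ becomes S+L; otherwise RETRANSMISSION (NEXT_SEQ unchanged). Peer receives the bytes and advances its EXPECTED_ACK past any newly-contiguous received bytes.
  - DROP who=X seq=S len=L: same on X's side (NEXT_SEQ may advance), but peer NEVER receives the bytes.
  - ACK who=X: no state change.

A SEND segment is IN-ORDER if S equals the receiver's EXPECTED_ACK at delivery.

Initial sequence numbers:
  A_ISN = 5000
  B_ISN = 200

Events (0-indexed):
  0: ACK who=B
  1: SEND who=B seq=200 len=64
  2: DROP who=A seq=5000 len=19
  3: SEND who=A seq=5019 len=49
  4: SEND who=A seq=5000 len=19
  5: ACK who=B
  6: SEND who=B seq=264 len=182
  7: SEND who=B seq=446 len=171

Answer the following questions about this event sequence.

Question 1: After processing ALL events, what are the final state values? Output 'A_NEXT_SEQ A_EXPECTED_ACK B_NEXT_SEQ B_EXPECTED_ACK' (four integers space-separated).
After event 0: A_seq=5000 A_ack=200 B_seq=200 B_ack=5000
After event 1: A_seq=5000 A_ack=264 B_seq=264 B_ack=5000
After event 2: A_seq=5019 A_ack=264 B_seq=264 B_ack=5000
After event 3: A_seq=5068 A_ack=264 B_seq=264 B_ack=5000
After event 4: A_seq=5068 A_ack=264 B_seq=264 B_ack=5068
After event 5: A_seq=5068 A_ack=264 B_seq=264 B_ack=5068
After event 6: A_seq=5068 A_ack=446 B_seq=446 B_ack=5068
After event 7: A_seq=5068 A_ack=617 B_seq=617 B_ack=5068

Answer: 5068 617 617 5068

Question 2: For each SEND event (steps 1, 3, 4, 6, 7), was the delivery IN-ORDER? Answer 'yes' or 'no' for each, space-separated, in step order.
Step 1: SEND seq=200 -> in-order
Step 3: SEND seq=5019 -> out-of-order
Step 4: SEND seq=5000 -> in-order
Step 6: SEND seq=264 -> in-order
Step 7: SEND seq=446 -> in-order

Answer: yes no yes yes yes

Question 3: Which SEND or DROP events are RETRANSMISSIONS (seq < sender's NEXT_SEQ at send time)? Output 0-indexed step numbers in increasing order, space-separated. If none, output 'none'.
Step 1: SEND seq=200 -> fresh
Step 2: DROP seq=5000 -> fresh
Step 3: SEND seq=5019 -> fresh
Step 4: SEND seq=5000 -> retransmit
Step 6: SEND seq=264 -> fresh
Step 7: SEND seq=446 -> fresh

Answer: 4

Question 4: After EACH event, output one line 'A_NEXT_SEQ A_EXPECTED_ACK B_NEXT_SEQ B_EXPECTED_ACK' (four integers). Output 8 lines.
5000 200 200 5000
5000 264 264 5000
5019 264 264 5000
5068 264 264 5000
5068 264 264 5068
5068 264 264 5068
5068 446 446 5068
5068 617 617 5068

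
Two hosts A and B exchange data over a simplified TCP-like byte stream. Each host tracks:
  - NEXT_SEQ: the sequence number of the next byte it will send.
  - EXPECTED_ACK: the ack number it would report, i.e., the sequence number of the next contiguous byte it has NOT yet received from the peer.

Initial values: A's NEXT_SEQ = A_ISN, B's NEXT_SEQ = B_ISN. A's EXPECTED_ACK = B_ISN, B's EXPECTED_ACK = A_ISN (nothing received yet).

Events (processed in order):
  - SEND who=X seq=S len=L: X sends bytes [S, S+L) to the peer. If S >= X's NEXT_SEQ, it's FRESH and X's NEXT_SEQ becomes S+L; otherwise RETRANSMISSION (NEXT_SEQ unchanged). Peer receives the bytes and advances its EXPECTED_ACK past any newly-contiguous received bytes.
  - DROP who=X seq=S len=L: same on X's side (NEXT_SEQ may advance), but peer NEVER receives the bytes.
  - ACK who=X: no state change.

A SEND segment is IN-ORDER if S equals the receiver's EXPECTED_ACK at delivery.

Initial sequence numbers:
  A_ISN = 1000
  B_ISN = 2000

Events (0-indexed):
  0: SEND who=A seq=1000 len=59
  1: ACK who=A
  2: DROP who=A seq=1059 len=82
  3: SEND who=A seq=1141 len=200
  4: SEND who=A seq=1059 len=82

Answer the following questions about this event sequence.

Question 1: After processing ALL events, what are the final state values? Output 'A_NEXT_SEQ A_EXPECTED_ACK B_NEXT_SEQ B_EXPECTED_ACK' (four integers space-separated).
After event 0: A_seq=1059 A_ack=2000 B_seq=2000 B_ack=1059
After event 1: A_seq=1059 A_ack=2000 B_seq=2000 B_ack=1059
After event 2: A_seq=1141 A_ack=2000 B_seq=2000 B_ack=1059
After event 3: A_seq=1341 A_ack=2000 B_seq=2000 B_ack=1059
After event 4: A_seq=1341 A_ack=2000 B_seq=2000 B_ack=1341

Answer: 1341 2000 2000 1341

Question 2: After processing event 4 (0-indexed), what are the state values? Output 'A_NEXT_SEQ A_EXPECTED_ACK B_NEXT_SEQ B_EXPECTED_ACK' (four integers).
After event 0: A_seq=1059 A_ack=2000 B_seq=2000 B_ack=1059
After event 1: A_seq=1059 A_ack=2000 B_seq=2000 B_ack=1059
After event 2: A_seq=1141 A_ack=2000 B_seq=2000 B_ack=1059
After event 3: A_seq=1341 A_ack=2000 B_seq=2000 B_ack=1059
After event 4: A_seq=1341 A_ack=2000 B_seq=2000 B_ack=1341

1341 2000 2000 1341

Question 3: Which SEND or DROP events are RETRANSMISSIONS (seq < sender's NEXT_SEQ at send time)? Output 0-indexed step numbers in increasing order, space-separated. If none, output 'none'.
Step 0: SEND seq=1000 -> fresh
Step 2: DROP seq=1059 -> fresh
Step 3: SEND seq=1141 -> fresh
Step 4: SEND seq=1059 -> retransmit

Answer: 4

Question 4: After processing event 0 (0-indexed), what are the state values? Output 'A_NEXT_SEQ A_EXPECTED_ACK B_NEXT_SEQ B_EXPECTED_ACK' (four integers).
After event 0: A_seq=1059 A_ack=2000 B_seq=2000 B_ack=1059

1059 2000 2000 1059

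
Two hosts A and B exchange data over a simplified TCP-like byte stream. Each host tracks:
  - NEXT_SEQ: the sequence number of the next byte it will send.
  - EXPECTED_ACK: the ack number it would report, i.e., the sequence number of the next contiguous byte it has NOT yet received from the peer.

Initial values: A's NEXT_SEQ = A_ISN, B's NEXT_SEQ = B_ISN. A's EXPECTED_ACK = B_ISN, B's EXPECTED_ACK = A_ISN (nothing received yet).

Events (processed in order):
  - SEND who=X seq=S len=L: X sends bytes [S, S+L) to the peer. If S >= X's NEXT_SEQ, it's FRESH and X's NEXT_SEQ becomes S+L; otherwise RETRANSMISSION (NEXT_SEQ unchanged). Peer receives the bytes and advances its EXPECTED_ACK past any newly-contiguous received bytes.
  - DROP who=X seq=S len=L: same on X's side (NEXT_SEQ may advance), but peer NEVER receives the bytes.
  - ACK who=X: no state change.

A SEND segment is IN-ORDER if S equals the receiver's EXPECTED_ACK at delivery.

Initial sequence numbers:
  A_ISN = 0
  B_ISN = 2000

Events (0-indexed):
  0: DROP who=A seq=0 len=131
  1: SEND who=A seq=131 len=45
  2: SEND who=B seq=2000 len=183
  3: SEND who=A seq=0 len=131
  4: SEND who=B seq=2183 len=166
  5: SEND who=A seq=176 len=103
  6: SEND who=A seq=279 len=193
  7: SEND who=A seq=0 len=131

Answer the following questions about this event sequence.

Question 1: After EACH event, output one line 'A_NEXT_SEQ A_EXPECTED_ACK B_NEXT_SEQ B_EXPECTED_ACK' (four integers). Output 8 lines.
131 2000 2000 0
176 2000 2000 0
176 2183 2183 0
176 2183 2183 176
176 2349 2349 176
279 2349 2349 279
472 2349 2349 472
472 2349 2349 472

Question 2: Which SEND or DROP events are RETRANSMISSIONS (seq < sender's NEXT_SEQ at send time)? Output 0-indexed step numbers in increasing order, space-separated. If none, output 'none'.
Answer: 3 7

Derivation:
Step 0: DROP seq=0 -> fresh
Step 1: SEND seq=131 -> fresh
Step 2: SEND seq=2000 -> fresh
Step 3: SEND seq=0 -> retransmit
Step 4: SEND seq=2183 -> fresh
Step 5: SEND seq=176 -> fresh
Step 6: SEND seq=279 -> fresh
Step 7: SEND seq=0 -> retransmit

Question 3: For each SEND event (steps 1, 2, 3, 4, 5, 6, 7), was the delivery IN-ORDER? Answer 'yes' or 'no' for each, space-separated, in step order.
Answer: no yes yes yes yes yes no

Derivation:
Step 1: SEND seq=131 -> out-of-order
Step 2: SEND seq=2000 -> in-order
Step 3: SEND seq=0 -> in-order
Step 4: SEND seq=2183 -> in-order
Step 5: SEND seq=176 -> in-order
Step 6: SEND seq=279 -> in-order
Step 7: SEND seq=0 -> out-of-order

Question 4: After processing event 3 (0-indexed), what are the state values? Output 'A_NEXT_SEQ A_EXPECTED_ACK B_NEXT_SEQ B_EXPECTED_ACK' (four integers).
After event 0: A_seq=131 A_ack=2000 B_seq=2000 B_ack=0
After event 1: A_seq=176 A_ack=2000 B_seq=2000 B_ack=0
After event 2: A_seq=176 A_ack=2183 B_seq=2183 B_ack=0
After event 3: A_seq=176 A_ack=2183 B_seq=2183 B_ack=176

176 2183 2183 176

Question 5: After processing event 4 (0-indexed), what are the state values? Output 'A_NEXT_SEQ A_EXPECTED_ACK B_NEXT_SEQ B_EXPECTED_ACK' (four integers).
After event 0: A_seq=131 A_ack=2000 B_seq=2000 B_ack=0
After event 1: A_seq=176 A_ack=2000 B_seq=2000 B_ack=0
After event 2: A_seq=176 A_ack=2183 B_seq=2183 B_ack=0
After event 3: A_seq=176 A_ack=2183 B_seq=2183 B_ack=176
After event 4: A_seq=176 A_ack=2349 B_seq=2349 B_ack=176

176 2349 2349 176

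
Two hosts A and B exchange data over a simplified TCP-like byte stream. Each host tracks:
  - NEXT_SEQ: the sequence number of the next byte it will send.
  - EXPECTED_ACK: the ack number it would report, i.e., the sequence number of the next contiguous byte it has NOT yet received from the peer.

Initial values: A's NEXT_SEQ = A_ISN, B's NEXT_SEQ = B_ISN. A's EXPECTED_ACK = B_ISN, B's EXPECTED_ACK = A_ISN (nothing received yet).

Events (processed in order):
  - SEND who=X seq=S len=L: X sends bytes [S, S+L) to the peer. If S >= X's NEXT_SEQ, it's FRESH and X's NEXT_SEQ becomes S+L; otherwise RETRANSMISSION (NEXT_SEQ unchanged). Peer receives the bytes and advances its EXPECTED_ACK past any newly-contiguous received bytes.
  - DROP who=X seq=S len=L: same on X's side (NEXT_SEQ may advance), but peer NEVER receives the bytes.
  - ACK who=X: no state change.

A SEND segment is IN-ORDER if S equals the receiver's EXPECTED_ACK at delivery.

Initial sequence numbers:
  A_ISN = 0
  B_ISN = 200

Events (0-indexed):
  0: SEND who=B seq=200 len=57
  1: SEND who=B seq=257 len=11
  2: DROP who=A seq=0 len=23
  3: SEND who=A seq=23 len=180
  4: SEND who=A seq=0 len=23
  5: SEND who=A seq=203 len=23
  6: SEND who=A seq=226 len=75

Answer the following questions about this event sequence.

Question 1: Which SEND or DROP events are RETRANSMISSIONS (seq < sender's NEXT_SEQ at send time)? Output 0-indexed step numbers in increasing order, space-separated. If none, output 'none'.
Answer: 4

Derivation:
Step 0: SEND seq=200 -> fresh
Step 1: SEND seq=257 -> fresh
Step 2: DROP seq=0 -> fresh
Step 3: SEND seq=23 -> fresh
Step 4: SEND seq=0 -> retransmit
Step 5: SEND seq=203 -> fresh
Step 6: SEND seq=226 -> fresh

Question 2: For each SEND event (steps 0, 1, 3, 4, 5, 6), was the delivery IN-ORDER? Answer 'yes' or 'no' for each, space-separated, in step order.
Answer: yes yes no yes yes yes

Derivation:
Step 0: SEND seq=200 -> in-order
Step 1: SEND seq=257 -> in-order
Step 3: SEND seq=23 -> out-of-order
Step 4: SEND seq=0 -> in-order
Step 5: SEND seq=203 -> in-order
Step 6: SEND seq=226 -> in-order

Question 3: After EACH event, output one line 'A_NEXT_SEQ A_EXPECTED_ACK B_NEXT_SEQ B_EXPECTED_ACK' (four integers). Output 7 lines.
0 257 257 0
0 268 268 0
23 268 268 0
203 268 268 0
203 268 268 203
226 268 268 226
301 268 268 301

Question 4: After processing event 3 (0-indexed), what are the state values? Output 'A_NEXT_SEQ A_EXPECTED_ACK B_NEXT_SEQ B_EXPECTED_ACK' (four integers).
After event 0: A_seq=0 A_ack=257 B_seq=257 B_ack=0
After event 1: A_seq=0 A_ack=268 B_seq=268 B_ack=0
After event 2: A_seq=23 A_ack=268 B_seq=268 B_ack=0
After event 3: A_seq=203 A_ack=268 B_seq=268 B_ack=0

203 268 268 0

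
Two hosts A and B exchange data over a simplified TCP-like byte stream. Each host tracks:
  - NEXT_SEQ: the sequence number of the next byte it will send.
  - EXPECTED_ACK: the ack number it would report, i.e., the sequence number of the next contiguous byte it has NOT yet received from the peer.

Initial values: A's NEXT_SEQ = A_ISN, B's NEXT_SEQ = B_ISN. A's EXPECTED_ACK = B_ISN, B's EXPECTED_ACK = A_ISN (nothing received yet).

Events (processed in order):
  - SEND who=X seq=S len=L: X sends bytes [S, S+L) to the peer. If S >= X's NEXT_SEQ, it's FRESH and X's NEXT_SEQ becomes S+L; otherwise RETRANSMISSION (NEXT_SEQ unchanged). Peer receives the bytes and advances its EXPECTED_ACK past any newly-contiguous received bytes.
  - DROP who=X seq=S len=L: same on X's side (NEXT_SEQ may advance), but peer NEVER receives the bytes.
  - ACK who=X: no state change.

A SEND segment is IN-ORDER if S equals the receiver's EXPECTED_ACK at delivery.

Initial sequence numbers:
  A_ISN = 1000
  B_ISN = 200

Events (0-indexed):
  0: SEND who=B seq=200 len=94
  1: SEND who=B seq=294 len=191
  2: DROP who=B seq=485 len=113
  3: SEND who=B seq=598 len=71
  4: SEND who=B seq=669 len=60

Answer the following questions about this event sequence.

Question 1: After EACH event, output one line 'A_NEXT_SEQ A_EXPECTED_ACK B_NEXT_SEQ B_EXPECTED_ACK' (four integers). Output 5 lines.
1000 294 294 1000
1000 485 485 1000
1000 485 598 1000
1000 485 669 1000
1000 485 729 1000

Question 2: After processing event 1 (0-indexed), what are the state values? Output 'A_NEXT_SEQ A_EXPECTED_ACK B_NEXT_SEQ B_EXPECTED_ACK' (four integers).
After event 0: A_seq=1000 A_ack=294 B_seq=294 B_ack=1000
After event 1: A_seq=1000 A_ack=485 B_seq=485 B_ack=1000

1000 485 485 1000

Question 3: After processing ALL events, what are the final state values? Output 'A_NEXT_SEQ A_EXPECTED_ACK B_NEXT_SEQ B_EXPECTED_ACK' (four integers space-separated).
After event 0: A_seq=1000 A_ack=294 B_seq=294 B_ack=1000
After event 1: A_seq=1000 A_ack=485 B_seq=485 B_ack=1000
After event 2: A_seq=1000 A_ack=485 B_seq=598 B_ack=1000
After event 3: A_seq=1000 A_ack=485 B_seq=669 B_ack=1000
After event 4: A_seq=1000 A_ack=485 B_seq=729 B_ack=1000

Answer: 1000 485 729 1000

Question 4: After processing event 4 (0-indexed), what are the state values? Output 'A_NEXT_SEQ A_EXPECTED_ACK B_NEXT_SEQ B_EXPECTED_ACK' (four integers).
After event 0: A_seq=1000 A_ack=294 B_seq=294 B_ack=1000
After event 1: A_seq=1000 A_ack=485 B_seq=485 B_ack=1000
After event 2: A_seq=1000 A_ack=485 B_seq=598 B_ack=1000
After event 3: A_seq=1000 A_ack=485 B_seq=669 B_ack=1000
After event 4: A_seq=1000 A_ack=485 B_seq=729 B_ack=1000

1000 485 729 1000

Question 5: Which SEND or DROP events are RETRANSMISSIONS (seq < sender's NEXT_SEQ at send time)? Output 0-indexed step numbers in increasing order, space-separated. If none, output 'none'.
Answer: none

Derivation:
Step 0: SEND seq=200 -> fresh
Step 1: SEND seq=294 -> fresh
Step 2: DROP seq=485 -> fresh
Step 3: SEND seq=598 -> fresh
Step 4: SEND seq=669 -> fresh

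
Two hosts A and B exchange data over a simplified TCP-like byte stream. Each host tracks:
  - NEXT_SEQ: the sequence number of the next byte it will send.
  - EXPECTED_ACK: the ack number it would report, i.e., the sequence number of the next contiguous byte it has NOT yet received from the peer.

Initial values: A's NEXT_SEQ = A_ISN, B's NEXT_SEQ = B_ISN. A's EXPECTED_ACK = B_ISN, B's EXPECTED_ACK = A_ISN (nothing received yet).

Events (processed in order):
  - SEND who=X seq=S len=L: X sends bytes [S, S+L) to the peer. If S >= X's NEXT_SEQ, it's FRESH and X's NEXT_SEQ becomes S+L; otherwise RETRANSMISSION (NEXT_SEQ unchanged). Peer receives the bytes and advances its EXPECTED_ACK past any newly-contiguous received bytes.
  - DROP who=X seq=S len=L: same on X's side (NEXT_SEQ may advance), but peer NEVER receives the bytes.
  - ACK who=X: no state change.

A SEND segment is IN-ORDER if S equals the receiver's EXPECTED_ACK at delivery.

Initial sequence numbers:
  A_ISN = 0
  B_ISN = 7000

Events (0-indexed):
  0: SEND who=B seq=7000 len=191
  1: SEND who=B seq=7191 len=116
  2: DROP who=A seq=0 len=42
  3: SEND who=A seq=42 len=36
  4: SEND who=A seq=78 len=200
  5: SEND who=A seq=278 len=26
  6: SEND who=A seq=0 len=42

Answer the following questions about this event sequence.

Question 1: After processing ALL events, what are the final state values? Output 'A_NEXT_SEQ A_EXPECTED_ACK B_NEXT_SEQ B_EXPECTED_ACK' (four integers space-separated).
Answer: 304 7307 7307 304

Derivation:
After event 0: A_seq=0 A_ack=7191 B_seq=7191 B_ack=0
After event 1: A_seq=0 A_ack=7307 B_seq=7307 B_ack=0
After event 2: A_seq=42 A_ack=7307 B_seq=7307 B_ack=0
After event 3: A_seq=78 A_ack=7307 B_seq=7307 B_ack=0
After event 4: A_seq=278 A_ack=7307 B_seq=7307 B_ack=0
After event 5: A_seq=304 A_ack=7307 B_seq=7307 B_ack=0
After event 6: A_seq=304 A_ack=7307 B_seq=7307 B_ack=304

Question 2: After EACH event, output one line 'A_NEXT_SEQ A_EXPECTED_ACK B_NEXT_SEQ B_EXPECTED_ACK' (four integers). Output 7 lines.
0 7191 7191 0
0 7307 7307 0
42 7307 7307 0
78 7307 7307 0
278 7307 7307 0
304 7307 7307 0
304 7307 7307 304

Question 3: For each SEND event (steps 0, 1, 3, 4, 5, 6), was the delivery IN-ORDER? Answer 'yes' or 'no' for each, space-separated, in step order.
Answer: yes yes no no no yes

Derivation:
Step 0: SEND seq=7000 -> in-order
Step 1: SEND seq=7191 -> in-order
Step 3: SEND seq=42 -> out-of-order
Step 4: SEND seq=78 -> out-of-order
Step 5: SEND seq=278 -> out-of-order
Step 6: SEND seq=0 -> in-order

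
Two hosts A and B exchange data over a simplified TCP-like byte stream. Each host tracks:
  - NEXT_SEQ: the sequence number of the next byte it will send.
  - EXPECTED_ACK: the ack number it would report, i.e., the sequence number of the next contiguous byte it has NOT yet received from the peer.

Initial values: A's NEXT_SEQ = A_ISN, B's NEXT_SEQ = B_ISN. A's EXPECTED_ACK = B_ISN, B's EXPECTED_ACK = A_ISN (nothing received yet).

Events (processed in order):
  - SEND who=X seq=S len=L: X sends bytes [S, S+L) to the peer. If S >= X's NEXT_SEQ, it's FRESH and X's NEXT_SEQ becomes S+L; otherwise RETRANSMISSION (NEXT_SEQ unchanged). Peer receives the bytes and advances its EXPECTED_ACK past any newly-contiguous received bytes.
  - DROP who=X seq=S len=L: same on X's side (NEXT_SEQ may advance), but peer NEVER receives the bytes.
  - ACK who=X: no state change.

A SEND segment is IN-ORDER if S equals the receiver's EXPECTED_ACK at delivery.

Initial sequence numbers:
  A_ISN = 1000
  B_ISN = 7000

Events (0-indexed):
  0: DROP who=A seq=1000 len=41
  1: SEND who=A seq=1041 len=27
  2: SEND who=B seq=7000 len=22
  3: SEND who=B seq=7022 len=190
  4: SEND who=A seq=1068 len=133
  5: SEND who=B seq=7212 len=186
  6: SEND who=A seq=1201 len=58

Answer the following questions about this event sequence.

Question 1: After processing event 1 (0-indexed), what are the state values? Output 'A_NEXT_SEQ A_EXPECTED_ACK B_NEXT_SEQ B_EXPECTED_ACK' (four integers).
After event 0: A_seq=1041 A_ack=7000 B_seq=7000 B_ack=1000
After event 1: A_seq=1068 A_ack=7000 B_seq=7000 B_ack=1000

1068 7000 7000 1000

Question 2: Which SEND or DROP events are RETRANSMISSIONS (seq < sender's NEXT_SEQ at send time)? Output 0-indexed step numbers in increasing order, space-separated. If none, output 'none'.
Step 0: DROP seq=1000 -> fresh
Step 1: SEND seq=1041 -> fresh
Step 2: SEND seq=7000 -> fresh
Step 3: SEND seq=7022 -> fresh
Step 4: SEND seq=1068 -> fresh
Step 5: SEND seq=7212 -> fresh
Step 6: SEND seq=1201 -> fresh

Answer: none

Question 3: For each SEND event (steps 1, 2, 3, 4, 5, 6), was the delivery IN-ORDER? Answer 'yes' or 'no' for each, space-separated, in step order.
Step 1: SEND seq=1041 -> out-of-order
Step 2: SEND seq=7000 -> in-order
Step 3: SEND seq=7022 -> in-order
Step 4: SEND seq=1068 -> out-of-order
Step 5: SEND seq=7212 -> in-order
Step 6: SEND seq=1201 -> out-of-order

Answer: no yes yes no yes no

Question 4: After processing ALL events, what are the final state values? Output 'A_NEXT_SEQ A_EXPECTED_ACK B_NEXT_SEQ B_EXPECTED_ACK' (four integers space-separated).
After event 0: A_seq=1041 A_ack=7000 B_seq=7000 B_ack=1000
After event 1: A_seq=1068 A_ack=7000 B_seq=7000 B_ack=1000
After event 2: A_seq=1068 A_ack=7022 B_seq=7022 B_ack=1000
After event 3: A_seq=1068 A_ack=7212 B_seq=7212 B_ack=1000
After event 4: A_seq=1201 A_ack=7212 B_seq=7212 B_ack=1000
After event 5: A_seq=1201 A_ack=7398 B_seq=7398 B_ack=1000
After event 6: A_seq=1259 A_ack=7398 B_seq=7398 B_ack=1000

Answer: 1259 7398 7398 1000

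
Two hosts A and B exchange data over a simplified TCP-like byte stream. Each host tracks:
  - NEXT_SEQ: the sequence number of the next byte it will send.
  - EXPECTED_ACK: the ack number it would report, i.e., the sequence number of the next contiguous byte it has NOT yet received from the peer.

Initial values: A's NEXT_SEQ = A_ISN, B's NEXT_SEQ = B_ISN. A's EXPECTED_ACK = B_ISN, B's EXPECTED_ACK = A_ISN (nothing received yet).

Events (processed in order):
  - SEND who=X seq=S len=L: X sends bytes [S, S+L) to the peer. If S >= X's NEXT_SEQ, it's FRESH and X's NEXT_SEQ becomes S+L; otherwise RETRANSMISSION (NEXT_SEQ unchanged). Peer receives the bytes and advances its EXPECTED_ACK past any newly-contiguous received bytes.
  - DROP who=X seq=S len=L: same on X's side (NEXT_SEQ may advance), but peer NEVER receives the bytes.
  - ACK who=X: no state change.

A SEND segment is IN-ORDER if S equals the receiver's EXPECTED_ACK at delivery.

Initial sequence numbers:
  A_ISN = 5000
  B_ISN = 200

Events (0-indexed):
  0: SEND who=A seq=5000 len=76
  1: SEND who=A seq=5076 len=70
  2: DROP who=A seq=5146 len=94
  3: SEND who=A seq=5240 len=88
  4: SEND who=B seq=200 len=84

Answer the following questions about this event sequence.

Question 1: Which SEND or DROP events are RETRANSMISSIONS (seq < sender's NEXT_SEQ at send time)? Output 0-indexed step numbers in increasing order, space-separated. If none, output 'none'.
Answer: none

Derivation:
Step 0: SEND seq=5000 -> fresh
Step 1: SEND seq=5076 -> fresh
Step 2: DROP seq=5146 -> fresh
Step 3: SEND seq=5240 -> fresh
Step 4: SEND seq=200 -> fresh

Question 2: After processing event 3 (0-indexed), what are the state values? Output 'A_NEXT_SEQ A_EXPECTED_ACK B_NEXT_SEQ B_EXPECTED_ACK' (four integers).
After event 0: A_seq=5076 A_ack=200 B_seq=200 B_ack=5076
After event 1: A_seq=5146 A_ack=200 B_seq=200 B_ack=5146
After event 2: A_seq=5240 A_ack=200 B_seq=200 B_ack=5146
After event 3: A_seq=5328 A_ack=200 B_seq=200 B_ack=5146

5328 200 200 5146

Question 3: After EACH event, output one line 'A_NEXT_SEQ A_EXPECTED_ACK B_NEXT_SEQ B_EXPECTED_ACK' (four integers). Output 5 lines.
5076 200 200 5076
5146 200 200 5146
5240 200 200 5146
5328 200 200 5146
5328 284 284 5146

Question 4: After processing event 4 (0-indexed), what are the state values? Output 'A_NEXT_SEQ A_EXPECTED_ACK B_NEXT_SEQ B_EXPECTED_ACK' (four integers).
After event 0: A_seq=5076 A_ack=200 B_seq=200 B_ack=5076
After event 1: A_seq=5146 A_ack=200 B_seq=200 B_ack=5146
After event 2: A_seq=5240 A_ack=200 B_seq=200 B_ack=5146
After event 3: A_seq=5328 A_ack=200 B_seq=200 B_ack=5146
After event 4: A_seq=5328 A_ack=284 B_seq=284 B_ack=5146

5328 284 284 5146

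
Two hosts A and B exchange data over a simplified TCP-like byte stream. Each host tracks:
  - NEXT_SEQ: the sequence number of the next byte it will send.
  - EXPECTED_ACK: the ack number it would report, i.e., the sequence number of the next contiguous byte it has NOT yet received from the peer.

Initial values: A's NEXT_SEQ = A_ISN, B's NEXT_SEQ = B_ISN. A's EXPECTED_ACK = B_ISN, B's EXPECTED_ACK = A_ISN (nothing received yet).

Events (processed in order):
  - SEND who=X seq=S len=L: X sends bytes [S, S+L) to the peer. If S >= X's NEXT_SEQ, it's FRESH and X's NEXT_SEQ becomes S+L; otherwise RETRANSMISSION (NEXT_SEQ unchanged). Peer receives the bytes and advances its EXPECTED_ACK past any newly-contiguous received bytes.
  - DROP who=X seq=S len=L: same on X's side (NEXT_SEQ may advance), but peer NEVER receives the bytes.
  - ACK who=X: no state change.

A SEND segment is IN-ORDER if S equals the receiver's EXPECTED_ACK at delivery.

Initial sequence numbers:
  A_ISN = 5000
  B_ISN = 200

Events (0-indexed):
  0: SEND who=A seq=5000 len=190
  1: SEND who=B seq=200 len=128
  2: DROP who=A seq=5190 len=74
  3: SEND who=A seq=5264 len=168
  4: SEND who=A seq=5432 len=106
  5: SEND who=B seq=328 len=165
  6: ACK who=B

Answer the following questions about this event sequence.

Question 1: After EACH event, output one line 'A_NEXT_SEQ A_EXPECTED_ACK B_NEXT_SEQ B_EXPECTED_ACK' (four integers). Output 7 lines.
5190 200 200 5190
5190 328 328 5190
5264 328 328 5190
5432 328 328 5190
5538 328 328 5190
5538 493 493 5190
5538 493 493 5190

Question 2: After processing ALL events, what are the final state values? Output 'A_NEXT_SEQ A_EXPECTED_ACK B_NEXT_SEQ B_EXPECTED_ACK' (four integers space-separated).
After event 0: A_seq=5190 A_ack=200 B_seq=200 B_ack=5190
After event 1: A_seq=5190 A_ack=328 B_seq=328 B_ack=5190
After event 2: A_seq=5264 A_ack=328 B_seq=328 B_ack=5190
After event 3: A_seq=5432 A_ack=328 B_seq=328 B_ack=5190
After event 4: A_seq=5538 A_ack=328 B_seq=328 B_ack=5190
After event 5: A_seq=5538 A_ack=493 B_seq=493 B_ack=5190
After event 6: A_seq=5538 A_ack=493 B_seq=493 B_ack=5190

Answer: 5538 493 493 5190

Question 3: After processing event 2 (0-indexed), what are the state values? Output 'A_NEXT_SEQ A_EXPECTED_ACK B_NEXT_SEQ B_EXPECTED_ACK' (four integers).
After event 0: A_seq=5190 A_ack=200 B_seq=200 B_ack=5190
After event 1: A_seq=5190 A_ack=328 B_seq=328 B_ack=5190
After event 2: A_seq=5264 A_ack=328 B_seq=328 B_ack=5190

5264 328 328 5190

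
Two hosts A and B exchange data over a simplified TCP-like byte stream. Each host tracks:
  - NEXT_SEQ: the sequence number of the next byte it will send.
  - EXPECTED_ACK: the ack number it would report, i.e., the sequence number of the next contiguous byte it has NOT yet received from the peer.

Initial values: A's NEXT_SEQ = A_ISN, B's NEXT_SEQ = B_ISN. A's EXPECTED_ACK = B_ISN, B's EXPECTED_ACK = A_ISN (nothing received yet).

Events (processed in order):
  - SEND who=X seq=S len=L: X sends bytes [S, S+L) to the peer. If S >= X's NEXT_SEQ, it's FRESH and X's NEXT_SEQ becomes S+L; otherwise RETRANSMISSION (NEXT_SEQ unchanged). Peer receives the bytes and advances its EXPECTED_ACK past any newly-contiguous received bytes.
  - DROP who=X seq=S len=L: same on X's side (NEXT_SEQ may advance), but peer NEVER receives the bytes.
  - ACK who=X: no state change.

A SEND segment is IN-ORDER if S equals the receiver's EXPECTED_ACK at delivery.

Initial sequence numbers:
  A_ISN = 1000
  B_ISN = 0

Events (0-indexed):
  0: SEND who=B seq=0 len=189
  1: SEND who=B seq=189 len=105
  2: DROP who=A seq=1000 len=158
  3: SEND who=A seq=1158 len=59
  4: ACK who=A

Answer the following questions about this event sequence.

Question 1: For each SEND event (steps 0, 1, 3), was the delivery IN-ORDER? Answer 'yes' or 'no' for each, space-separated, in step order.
Step 0: SEND seq=0 -> in-order
Step 1: SEND seq=189 -> in-order
Step 3: SEND seq=1158 -> out-of-order

Answer: yes yes no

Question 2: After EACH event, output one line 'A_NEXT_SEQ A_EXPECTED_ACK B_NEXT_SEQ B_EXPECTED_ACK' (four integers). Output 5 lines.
1000 189 189 1000
1000 294 294 1000
1158 294 294 1000
1217 294 294 1000
1217 294 294 1000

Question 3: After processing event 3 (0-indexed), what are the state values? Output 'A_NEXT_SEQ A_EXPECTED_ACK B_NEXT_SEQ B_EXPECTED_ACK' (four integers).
After event 0: A_seq=1000 A_ack=189 B_seq=189 B_ack=1000
After event 1: A_seq=1000 A_ack=294 B_seq=294 B_ack=1000
After event 2: A_seq=1158 A_ack=294 B_seq=294 B_ack=1000
After event 3: A_seq=1217 A_ack=294 B_seq=294 B_ack=1000

1217 294 294 1000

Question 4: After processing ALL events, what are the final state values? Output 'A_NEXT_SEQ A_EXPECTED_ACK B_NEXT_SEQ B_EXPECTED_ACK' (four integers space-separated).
Answer: 1217 294 294 1000

Derivation:
After event 0: A_seq=1000 A_ack=189 B_seq=189 B_ack=1000
After event 1: A_seq=1000 A_ack=294 B_seq=294 B_ack=1000
After event 2: A_seq=1158 A_ack=294 B_seq=294 B_ack=1000
After event 3: A_seq=1217 A_ack=294 B_seq=294 B_ack=1000
After event 4: A_seq=1217 A_ack=294 B_seq=294 B_ack=1000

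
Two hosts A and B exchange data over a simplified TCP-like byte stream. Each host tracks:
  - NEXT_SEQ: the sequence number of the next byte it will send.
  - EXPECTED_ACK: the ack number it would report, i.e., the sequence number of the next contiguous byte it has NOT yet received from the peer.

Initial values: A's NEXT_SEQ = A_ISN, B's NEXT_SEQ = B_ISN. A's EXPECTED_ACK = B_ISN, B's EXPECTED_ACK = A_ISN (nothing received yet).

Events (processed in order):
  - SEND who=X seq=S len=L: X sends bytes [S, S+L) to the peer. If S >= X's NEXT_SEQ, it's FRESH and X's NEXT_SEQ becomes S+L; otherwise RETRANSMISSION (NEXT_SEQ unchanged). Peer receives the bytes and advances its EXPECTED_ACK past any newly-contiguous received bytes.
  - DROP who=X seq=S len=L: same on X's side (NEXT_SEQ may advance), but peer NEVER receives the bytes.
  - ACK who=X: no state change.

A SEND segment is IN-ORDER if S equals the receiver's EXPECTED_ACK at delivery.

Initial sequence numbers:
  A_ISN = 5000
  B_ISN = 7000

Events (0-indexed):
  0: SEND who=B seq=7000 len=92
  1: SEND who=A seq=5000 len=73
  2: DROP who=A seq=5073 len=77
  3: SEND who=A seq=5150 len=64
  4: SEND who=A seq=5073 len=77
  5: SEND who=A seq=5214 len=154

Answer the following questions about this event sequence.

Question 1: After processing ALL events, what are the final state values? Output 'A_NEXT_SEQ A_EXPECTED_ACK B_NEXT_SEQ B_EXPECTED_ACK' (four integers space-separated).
After event 0: A_seq=5000 A_ack=7092 B_seq=7092 B_ack=5000
After event 1: A_seq=5073 A_ack=7092 B_seq=7092 B_ack=5073
After event 2: A_seq=5150 A_ack=7092 B_seq=7092 B_ack=5073
After event 3: A_seq=5214 A_ack=7092 B_seq=7092 B_ack=5073
After event 4: A_seq=5214 A_ack=7092 B_seq=7092 B_ack=5214
After event 5: A_seq=5368 A_ack=7092 B_seq=7092 B_ack=5368

Answer: 5368 7092 7092 5368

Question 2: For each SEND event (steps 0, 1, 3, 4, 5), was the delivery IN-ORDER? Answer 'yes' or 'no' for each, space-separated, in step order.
Step 0: SEND seq=7000 -> in-order
Step 1: SEND seq=5000 -> in-order
Step 3: SEND seq=5150 -> out-of-order
Step 4: SEND seq=5073 -> in-order
Step 5: SEND seq=5214 -> in-order

Answer: yes yes no yes yes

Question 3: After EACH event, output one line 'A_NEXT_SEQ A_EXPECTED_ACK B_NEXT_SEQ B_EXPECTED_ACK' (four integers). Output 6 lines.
5000 7092 7092 5000
5073 7092 7092 5073
5150 7092 7092 5073
5214 7092 7092 5073
5214 7092 7092 5214
5368 7092 7092 5368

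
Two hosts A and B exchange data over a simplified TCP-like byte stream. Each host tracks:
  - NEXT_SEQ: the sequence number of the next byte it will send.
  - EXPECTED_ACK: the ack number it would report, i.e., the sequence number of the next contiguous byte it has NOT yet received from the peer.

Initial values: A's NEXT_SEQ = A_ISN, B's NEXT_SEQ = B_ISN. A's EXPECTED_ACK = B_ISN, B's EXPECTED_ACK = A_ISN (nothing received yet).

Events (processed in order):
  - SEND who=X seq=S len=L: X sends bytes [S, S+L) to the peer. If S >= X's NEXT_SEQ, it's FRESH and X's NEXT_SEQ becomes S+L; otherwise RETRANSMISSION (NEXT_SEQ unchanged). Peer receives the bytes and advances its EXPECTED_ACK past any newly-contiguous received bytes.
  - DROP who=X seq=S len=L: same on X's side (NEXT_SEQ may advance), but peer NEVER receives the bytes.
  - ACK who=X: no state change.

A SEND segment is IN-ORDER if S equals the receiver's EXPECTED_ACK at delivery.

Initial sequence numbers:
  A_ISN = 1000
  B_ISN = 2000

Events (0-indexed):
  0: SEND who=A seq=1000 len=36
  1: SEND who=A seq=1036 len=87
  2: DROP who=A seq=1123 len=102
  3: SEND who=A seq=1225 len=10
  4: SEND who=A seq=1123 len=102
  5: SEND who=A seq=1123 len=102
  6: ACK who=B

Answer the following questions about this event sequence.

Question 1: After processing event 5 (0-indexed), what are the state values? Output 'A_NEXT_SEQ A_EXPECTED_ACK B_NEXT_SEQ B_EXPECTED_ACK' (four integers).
After event 0: A_seq=1036 A_ack=2000 B_seq=2000 B_ack=1036
After event 1: A_seq=1123 A_ack=2000 B_seq=2000 B_ack=1123
After event 2: A_seq=1225 A_ack=2000 B_seq=2000 B_ack=1123
After event 3: A_seq=1235 A_ack=2000 B_seq=2000 B_ack=1123
After event 4: A_seq=1235 A_ack=2000 B_seq=2000 B_ack=1235
After event 5: A_seq=1235 A_ack=2000 B_seq=2000 B_ack=1235

1235 2000 2000 1235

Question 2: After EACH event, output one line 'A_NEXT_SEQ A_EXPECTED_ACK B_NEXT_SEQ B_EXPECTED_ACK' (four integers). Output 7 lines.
1036 2000 2000 1036
1123 2000 2000 1123
1225 2000 2000 1123
1235 2000 2000 1123
1235 2000 2000 1235
1235 2000 2000 1235
1235 2000 2000 1235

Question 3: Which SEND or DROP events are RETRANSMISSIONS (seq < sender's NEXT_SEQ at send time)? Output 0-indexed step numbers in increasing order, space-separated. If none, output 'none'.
Step 0: SEND seq=1000 -> fresh
Step 1: SEND seq=1036 -> fresh
Step 2: DROP seq=1123 -> fresh
Step 3: SEND seq=1225 -> fresh
Step 4: SEND seq=1123 -> retransmit
Step 5: SEND seq=1123 -> retransmit

Answer: 4 5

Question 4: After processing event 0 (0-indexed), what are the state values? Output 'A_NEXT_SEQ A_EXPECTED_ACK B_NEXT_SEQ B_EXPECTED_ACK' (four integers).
After event 0: A_seq=1036 A_ack=2000 B_seq=2000 B_ack=1036

1036 2000 2000 1036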